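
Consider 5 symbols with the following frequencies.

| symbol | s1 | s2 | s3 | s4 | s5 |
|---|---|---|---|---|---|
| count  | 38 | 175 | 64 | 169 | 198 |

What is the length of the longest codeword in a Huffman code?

3

Merge the two lowest-weight nodes at each step:
s1(38) + s3(64) → 102
102 + s4(169) → 271
s2(175) + s5(198) → 373
271 + 373 → 644
Maximum depth reached is 3.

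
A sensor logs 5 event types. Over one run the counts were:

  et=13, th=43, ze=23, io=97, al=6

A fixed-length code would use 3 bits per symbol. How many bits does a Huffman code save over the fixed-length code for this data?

Fixed-length: 3 bits × 182 symbols = 546 bits.
Huffman merges:
al(6) + et(13) → 19
19 + ze(23) → 42
42 + th(43) → 85
85 + io(97) → 182
Huffman total = 19 + 42 + 85 + 182 = 328 bits.
Saving = 546 − 328 = 218 bits.

218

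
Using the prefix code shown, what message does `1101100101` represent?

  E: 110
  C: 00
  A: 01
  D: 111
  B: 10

Read left to right; each codeword is recognised as soon as it completes (prefix code):
  110→E | 110→E | 01→A | 01→A
Decoded message: EEAA

EEAA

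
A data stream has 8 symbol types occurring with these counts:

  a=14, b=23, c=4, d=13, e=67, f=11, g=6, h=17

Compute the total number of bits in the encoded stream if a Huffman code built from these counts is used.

Merge the two smallest weights repeatedly:
combine c(4), g(6) → 10
combine 10, f(11) → 21
combine d(13), a(14) → 27
combine h(17), 21 → 38
combine b(23), 27 → 50
combine 38, 50 → 88
combine e(67), 88 → 155
The encoded length is the sum of every internal node's weight: 10 + 21 + 27 + 38 + 50 + 88 + 155 = 389 bits.

389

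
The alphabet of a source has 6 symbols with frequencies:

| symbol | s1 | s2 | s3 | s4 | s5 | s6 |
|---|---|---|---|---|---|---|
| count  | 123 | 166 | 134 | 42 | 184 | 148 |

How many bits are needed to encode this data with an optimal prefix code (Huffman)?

2041

Build the Huffman tree bottom-up:
s4(42) + s1(123) → 165
s3(134) + s6(148) → 282
165 + s2(166) → 331
s5(184) + 282 → 466
331 + 466 → 797
Each symbol's bit-cost is frequency × depth; summing gives 2041 bits (equivalently 165 + 282 + 331 + 466 + 797).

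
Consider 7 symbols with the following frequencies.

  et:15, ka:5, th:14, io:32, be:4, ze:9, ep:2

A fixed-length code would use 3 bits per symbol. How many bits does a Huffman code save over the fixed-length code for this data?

47

Fixed-length: 3 bits × 81 symbols = 243 bits.
Huffman merges:
merge ep(2) and be(4): 6
merge ka(5) and 6: 11
merge ze(9) and 11: 20
merge th(14) and et(15): 29
merge 20 and 29: 49
merge io(32) and 49: 81
Huffman total = 6 + 11 + 20 + 29 + 49 + 81 = 196 bits.
Saving = 243 − 196 = 47 bits.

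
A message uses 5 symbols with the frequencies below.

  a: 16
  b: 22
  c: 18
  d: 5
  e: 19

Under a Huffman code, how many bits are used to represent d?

Huffman merges, smallest pair first:
merge d(5) and a(16): 21
merge c(18) and e(19): 37
merge 21 and b(22): 43
merge 37 and 43: 80
d's leaf is at depth 3, giving a 3-bit codeword.

3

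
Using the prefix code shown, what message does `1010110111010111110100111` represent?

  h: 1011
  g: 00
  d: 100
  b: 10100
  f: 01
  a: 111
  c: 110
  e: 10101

eheaba

Read left to right; each codeword is recognised as soon as it completes (prefix code):
  10101→e | 1011→h | 10101→e | 111→a | 10100→b | 111→a
Decoded message: eheaba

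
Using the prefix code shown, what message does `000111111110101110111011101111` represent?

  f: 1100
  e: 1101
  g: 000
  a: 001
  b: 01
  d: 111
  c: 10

Read left to right; each codeword is recognised as soon as it completes (prefix code):
  000→g | 111→d | 111→d | 1101→e | 01→b | 1101→e | 1101→e | 1101→e | 111→d
Decoded message: gddebeeed

gddebeeed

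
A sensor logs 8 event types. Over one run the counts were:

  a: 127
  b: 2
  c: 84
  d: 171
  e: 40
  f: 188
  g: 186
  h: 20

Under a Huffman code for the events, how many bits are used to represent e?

Build the tree from the bottom:
b(2) + h(20) → 22
22 + e(40) → 62
62 + c(84) → 146
a(127) + 146 → 273
d(171) + g(186) → 357
f(188) + 273 → 461
357 + 461 → 818
e's leaf is at depth 5, giving a 5-bit codeword.

5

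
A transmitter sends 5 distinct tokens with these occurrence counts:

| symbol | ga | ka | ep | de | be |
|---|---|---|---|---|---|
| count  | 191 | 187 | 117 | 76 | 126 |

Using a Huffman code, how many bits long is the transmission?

1587

Greedily combine the two least-frequent nodes:
de(76) + ep(117) → 193
be(126) + ka(187) → 313
ga(191) + 193 → 384
313 + 384 → 697
The encoded length is the sum of every internal node's weight: 193 + 313 + 384 + 697 = 1587 bits.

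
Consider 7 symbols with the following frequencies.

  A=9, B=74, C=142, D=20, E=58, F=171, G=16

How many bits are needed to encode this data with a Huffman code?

1153

Greedily combine the two least-frequent nodes:
A(9) + G(16) → 25
D(20) + 25 → 45
45 + E(58) → 103
B(74) + 103 → 177
C(142) + F(171) → 313
177 + 313 → 490
Each symbol's bit-cost is frequency × depth; summing gives 1153 bits (equivalently 25 + 45 + 103 + 177 + 313 + 490).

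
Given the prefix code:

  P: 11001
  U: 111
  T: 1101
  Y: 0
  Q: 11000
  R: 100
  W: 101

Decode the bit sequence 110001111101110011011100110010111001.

QUTPWPRWP

Read left to right; each codeword is recognised as soon as it completes (prefix code):
  11000→Q | 111→U | 1101→T | 11001→P | 101→W | 11001→P | 100→R | 101→W | 11001→P
Decoded message: QUTPWPRWP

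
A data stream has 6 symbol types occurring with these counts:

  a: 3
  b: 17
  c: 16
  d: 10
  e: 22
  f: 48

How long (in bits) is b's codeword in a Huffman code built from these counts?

3

Huffman merges, smallest pair first:
a(3) + d(10) → 13
13 + c(16) → 29
b(17) + e(22) → 39
29 + 39 → 68
f(48) + 68 → 116
The subtree containing b is merged 3 times, so code length = 3.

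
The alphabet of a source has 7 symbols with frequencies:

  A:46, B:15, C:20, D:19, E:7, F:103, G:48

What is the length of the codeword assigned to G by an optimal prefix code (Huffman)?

Build the tree from the bottom:
E(7) + B(15) → 22
D(19) + C(20) → 39
22 + 39 → 61
A(46) + G(48) → 94
61 + 94 → 155
F(103) + 155 → 258
G's leaf is at depth 3, giving a 3-bit codeword.

3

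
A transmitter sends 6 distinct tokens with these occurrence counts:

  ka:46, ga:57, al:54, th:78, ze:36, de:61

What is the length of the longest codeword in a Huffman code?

3

Merge the two lowest-weight nodes at each step:
ze(36) + ka(46) → 82
al(54) + ga(57) → 111
de(61) + th(78) → 139
82 + 111 → 193
139 + 193 → 332
The first pair merged (ze, ka) ends up deepest, at depth 3.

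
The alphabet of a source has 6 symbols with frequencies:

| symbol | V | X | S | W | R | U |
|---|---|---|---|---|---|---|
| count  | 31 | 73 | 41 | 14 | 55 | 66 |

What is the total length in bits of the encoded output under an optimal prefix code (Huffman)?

Greedily combine the two least-frequent nodes:
merge W(14) and V(31): 45
merge S(41) and 45: 86
merge R(55) and U(66): 121
merge X(73) and 86: 159
merge 121 and 159: 280
Each symbol's bit-cost is frequency × depth; summing gives 691 bits (equivalently 45 + 86 + 121 + 159 + 280).

691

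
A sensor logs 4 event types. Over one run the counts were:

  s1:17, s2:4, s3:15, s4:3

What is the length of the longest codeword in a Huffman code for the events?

Merge the two lowest-weight nodes at each step:
merge s4(3) and s2(4): 7
merge 7 and s3(15): 22
merge s1(17) and 22: 39
Maximum depth reached is 3.

3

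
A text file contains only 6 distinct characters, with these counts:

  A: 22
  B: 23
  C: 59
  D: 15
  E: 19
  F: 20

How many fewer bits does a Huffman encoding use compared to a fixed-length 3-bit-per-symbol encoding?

84

Fixed-length: 3 bits × 158 symbols = 474 bits.
Huffman merges:
D(15) + E(19) → 34
F(20) + A(22) → 42
B(23) + 34 → 57
42 + 57 → 99
C(59) + 99 → 158
Huffman total = 34 + 42 + 57 + 99 + 158 = 390 bits.
Saving = 474 − 390 = 84 bits.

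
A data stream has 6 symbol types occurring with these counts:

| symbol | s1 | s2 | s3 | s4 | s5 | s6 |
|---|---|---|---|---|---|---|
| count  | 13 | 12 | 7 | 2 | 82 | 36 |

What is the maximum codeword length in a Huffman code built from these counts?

5

Merge the two lowest-weight nodes at each step:
s4(2) + s3(7) → 9
9 + s2(12) → 21
s1(13) + 21 → 34
34 + s6(36) → 70
70 + s5(82) → 152
The rarest symbols sit at the bottom; the longest codeword is 5 bits.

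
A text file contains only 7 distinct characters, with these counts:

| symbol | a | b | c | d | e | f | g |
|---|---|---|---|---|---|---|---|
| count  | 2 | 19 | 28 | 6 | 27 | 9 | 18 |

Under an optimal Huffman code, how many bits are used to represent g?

3

Huffman merges, smallest pair first:
combine a(2), d(6) → 8
combine 8, f(9) → 17
combine 17, g(18) → 35
combine b(19), e(27) → 46
combine c(28), 35 → 63
combine 46, 63 → 109
g's leaf is at depth 3, giving a 3-bit codeword.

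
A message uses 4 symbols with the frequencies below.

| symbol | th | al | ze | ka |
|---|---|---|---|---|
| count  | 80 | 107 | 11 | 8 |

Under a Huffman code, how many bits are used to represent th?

2

Repeatedly merge the two smallest:
merge ka(8) and ze(11): 19
merge 19 and th(80): 99
merge 99 and al(107): 206
th's leaf is at depth 2, giving a 2-bit codeword.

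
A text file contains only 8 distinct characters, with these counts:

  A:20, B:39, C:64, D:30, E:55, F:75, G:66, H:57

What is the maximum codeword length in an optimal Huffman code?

4

Merge the two lowest-weight nodes at each step:
combine A(20), D(30) → 50
combine B(39), 50 → 89
combine E(55), H(57) → 112
combine C(64), G(66) → 130
combine F(75), 89 → 164
combine 112, 130 → 242
combine 164, 242 → 406
The first pair merged (A, D) ends up deepest, at depth 4.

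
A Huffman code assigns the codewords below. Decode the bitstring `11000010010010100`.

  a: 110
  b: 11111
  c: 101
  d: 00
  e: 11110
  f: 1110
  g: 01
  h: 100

adgdhcd

Read left to right; each codeword is recognised as soon as it completes (prefix code):
  110→a | 00→d | 01→g | 00→d | 100→h | 101→c | 00→d
Decoded message: adgdhcd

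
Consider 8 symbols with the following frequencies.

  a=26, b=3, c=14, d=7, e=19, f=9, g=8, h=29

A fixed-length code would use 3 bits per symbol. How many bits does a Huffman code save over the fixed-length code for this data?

Fixed-length: 3 bits × 115 symbols = 345 bits.
Huffman merges:
b(3) + d(7) → 10
g(8) + f(9) → 17
10 + c(14) → 24
17 + e(19) → 36
24 + a(26) → 50
h(29) + 36 → 65
50 + 65 → 115
Huffman total = 10 + 17 + 24 + 36 + 50 + 65 + 115 = 317 bits.
Saving = 345 − 317 = 28 bits.

28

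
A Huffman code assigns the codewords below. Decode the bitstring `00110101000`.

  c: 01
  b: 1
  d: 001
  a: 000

Read left to right; each codeword is recognised as soon as it completes (prefix code):
  001→d | 1→b | 01→c | 01→c | 000→a
Decoded message: dbcca

dbcca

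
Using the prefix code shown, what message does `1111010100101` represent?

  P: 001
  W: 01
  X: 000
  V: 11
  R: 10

Read left to right; each codeword is recognised as soon as it completes (prefix code):
  11→V | 11→V | 01→W | 01→W | 001→P | 01→W
Decoded message: VVWWPW

VVWWPW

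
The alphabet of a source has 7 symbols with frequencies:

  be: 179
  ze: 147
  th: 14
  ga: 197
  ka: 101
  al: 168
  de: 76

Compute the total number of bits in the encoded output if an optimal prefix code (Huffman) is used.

Merge the two smallest weights repeatedly:
th(14) + de(76) → 90
90 + ka(101) → 191
ze(147) + al(168) → 315
be(179) + 191 → 370
ga(197) + 315 → 512
370 + 512 → 882
Each symbol's bit-cost is frequency × depth; summing gives 2360 bits (equivalently 90 + 191 + 315 + 370 + 512 + 882).

2360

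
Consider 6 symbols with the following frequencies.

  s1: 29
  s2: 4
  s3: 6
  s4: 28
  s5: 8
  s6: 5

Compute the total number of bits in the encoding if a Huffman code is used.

177

Greedily combine the two least-frequent nodes:
merge s2(4) and s6(5): 9
merge s3(6) and s5(8): 14
merge 9 and 14: 23
merge 23 and s4(28): 51
merge s1(29) and 51: 80
Total encoded bits = sum of merged weights = 9 + 14 + 23 + 51 + 80 = 177.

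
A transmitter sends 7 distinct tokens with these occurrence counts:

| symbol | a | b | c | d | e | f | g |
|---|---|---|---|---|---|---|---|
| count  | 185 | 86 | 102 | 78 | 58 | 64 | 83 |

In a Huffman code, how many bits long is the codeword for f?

Build the tree from the bottom:
e(58) + f(64) → 122
d(78) + g(83) → 161
b(86) + c(102) → 188
122 + 161 → 283
a(185) + 188 → 373
283 + 373 → 656
f's leaf is at depth 3, giving a 3-bit codeword.

3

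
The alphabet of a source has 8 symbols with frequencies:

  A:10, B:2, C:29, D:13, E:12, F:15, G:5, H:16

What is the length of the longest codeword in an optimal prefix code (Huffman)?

4

Merge the two lowest-weight nodes at each step:
combine B(2), G(5) → 7
combine 7, A(10) → 17
combine E(12), D(13) → 25
combine F(15), H(16) → 31
combine 17, 25 → 42
combine C(29), 31 → 60
combine 42, 60 → 102
The rarest symbols sit at the bottom; the longest codeword is 4 bits.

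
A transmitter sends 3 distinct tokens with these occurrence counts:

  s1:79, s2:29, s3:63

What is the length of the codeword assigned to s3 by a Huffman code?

2

Build the tree from the bottom:
s2(29) + s3(63) → 92
s1(79) + 92 → 171
s3 sits 2 levels below the root, so its codeword is 2 bits.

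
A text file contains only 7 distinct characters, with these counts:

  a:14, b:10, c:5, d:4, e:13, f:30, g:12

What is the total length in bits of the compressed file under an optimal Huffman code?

Greedily combine the two least-frequent nodes:
combine d(4), c(5) → 9
combine 9, b(10) → 19
combine g(12), e(13) → 25
combine a(14), 19 → 33
combine 25, f(30) → 55
combine 33, 55 → 88
Total encoded bits = sum of merged weights = 9 + 19 + 25 + 33 + 55 + 88 = 229.

229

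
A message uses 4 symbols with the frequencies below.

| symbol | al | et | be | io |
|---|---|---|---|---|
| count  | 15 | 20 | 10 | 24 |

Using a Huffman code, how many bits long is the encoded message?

138

Merge the two smallest weights repeatedly:
be(10) + al(15) → 25
et(20) + io(24) → 44
25 + 44 → 69
Each symbol's bit-cost is frequency × depth; summing gives 138 bits (equivalently 25 + 44 + 69).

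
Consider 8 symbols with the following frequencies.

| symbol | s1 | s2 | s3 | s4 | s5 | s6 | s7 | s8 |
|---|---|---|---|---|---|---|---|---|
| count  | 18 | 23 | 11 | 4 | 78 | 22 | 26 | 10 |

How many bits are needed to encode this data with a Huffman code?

499

Merge the two smallest weights repeatedly:
merge s4(4) and s8(10): 14
merge s3(11) and 14: 25
merge s1(18) and s6(22): 40
merge s2(23) and 25: 48
merge s7(26) and 40: 66
merge 48 and 66: 114
merge s5(78) and 114: 192
Each symbol's bit-cost is frequency × depth; summing gives 499 bits (equivalently 14 + 25 + 40 + 48 + 66 + 114 + 192).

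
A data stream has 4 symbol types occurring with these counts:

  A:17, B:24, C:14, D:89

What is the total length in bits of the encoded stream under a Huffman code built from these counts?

230

Greedily combine the two least-frequent nodes:
combine C(14), A(17) → 31
combine B(24), 31 → 55
combine 55, D(89) → 144
The encoded length is the sum of every internal node's weight: 31 + 55 + 144 = 230 bits.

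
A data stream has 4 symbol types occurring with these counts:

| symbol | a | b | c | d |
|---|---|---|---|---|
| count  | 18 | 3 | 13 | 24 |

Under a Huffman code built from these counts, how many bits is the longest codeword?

3

Merge the two lowest-weight nodes at each step:
combine b(3), c(13) → 16
combine 16, a(18) → 34
combine d(24), 34 → 58
The rarest symbols sit at the bottom; the longest codeword is 3 bits.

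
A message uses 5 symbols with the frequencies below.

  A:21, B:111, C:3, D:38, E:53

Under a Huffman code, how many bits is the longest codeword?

Merge the two lowest-weight nodes at each step:
combine C(3), A(21) → 24
combine 24, D(38) → 62
combine E(53), 62 → 115
combine B(111), 115 → 226
The rarest symbols sit at the bottom; the longest codeword is 4 bits.

4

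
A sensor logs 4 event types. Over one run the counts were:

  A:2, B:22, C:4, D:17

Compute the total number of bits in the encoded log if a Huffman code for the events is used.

74

Build the Huffman tree bottom-up:
A(2) + C(4) → 6
6 + D(17) → 23
B(22) + 23 → 45
The encoded length is the sum of every internal node's weight: 6 + 23 + 45 = 74 bits.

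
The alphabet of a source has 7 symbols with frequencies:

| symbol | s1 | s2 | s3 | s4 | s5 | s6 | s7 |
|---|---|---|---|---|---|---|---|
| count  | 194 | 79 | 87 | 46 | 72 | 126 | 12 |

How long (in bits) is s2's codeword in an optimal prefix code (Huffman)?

Repeatedly merge the two smallest:
s7(12) + s4(46) → 58
58 + s5(72) → 130
s2(79) + s3(87) → 166
s6(126) + 130 → 256
166 + s1(194) → 360
256 + 360 → 616
The subtree containing s2 is merged 3 times, so code length = 3.

3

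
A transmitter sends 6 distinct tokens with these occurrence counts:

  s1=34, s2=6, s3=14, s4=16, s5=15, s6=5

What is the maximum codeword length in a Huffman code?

Merge the two lowest-weight nodes at each step:
merge s6(5) and s2(6): 11
merge 11 and s3(14): 25
merge s5(15) and s4(16): 31
merge 25 and 31: 56
merge s1(34) and 56: 90
Maximum depth reached is 4.

4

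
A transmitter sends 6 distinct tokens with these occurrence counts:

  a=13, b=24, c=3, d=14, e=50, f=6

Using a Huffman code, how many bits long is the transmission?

Build the Huffman tree bottom-up:
combine c(3), f(6) → 9
combine 9, a(13) → 22
combine d(14), 22 → 36
combine b(24), 36 → 60
combine e(50), 60 → 110
Total encoded bits = sum of merged weights = 9 + 22 + 36 + 60 + 110 = 237.

237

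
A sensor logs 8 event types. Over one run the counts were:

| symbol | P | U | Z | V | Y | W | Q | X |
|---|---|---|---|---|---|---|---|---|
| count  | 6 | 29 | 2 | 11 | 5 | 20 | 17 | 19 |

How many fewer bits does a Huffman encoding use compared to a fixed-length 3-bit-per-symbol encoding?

29

Fixed-length: 3 bits × 109 symbols = 327 bits.
Huffman merges:
merge Z(2) and Y(5): 7
merge P(6) and 7: 13
merge V(11) and 13: 24
merge Q(17) and X(19): 36
merge W(20) and 24: 44
merge U(29) and 36: 65
merge 44 and 65: 109
Huffman total = 7 + 13 + 24 + 36 + 44 + 65 + 109 = 298 bits.
Saving = 327 − 298 = 29 bits.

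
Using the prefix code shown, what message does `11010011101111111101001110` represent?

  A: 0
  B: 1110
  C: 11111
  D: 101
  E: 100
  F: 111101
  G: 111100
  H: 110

Read left to right; each codeword is recognised as soon as it completes (prefix code):
  110→H | 100→E | 1110→B | 11111→C | 1110→B | 100→E | 1110→B
Decoded message: HEBCBEB

HEBCBEB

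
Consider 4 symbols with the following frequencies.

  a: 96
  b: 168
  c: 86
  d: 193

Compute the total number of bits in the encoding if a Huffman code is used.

Build the Huffman tree bottom-up:
combine c(86), a(96) → 182
combine b(168), 182 → 350
combine d(193), 350 → 543
The encoded length is the sum of every internal node's weight: 182 + 350 + 543 = 1075 bits.

1075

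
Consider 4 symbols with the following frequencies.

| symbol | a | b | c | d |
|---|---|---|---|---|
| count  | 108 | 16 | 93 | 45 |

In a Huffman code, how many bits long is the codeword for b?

Huffman merges, smallest pair first:
combine b(16), d(45) → 61
combine 61, c(93) → 154
combine a(108), 154 → 262
b's leaf is at depth 3, giving a 3-bit codeword.

3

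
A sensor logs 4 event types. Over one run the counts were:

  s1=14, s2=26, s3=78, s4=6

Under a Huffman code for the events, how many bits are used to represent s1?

3

Repeatedly merge the two smallest:
s4(6) + s1(14) → 20
20 + s2(26) → 46
46 + s3(78) → 124
s1's leaf is at depth 3, giving a 3-bit codeword.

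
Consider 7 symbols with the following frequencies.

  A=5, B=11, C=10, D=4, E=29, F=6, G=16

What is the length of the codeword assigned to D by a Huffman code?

4

Huffman merges, smallest pair first:
merge D(4) and A(5): 9
merge F(6) and 9: 15
merge C(10) and B(11): 21
merge 15 and G(16): 31
merge 21 and E(29): 50
merge 31 and 50: 81
The subtree containing D is merged 4 times, so code length = 4.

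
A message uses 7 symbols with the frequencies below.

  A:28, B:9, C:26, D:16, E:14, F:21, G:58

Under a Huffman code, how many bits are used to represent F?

Build the tree from the bottom:
B(9) + E(14) → 23
D(16) + F(21) → 37
23 + C(26) → 49
A(28) + 37 → 65
49 + G(58) → 107
65 + 107 → 172
The subtree containing F is merged 3 times, so code length = 3.

3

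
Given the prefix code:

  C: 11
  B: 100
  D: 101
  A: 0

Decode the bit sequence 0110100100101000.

ACABBDAAA

Read left to right; each codeword is recognised as soon as it completes (prefix code):
  0→A | 11→C | 0→A | 100→B | 100→B | 101→D | 0→A | 0→A | 0→A
Decoded message: ACABBDAAA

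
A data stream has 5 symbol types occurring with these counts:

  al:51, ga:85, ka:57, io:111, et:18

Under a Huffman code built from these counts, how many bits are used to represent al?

Huffman merges, smallest pair first:
merge et(18) and al(51): 69
merge ka(57) and 69: 126
merge ga(85) and io(111): 196
merge 126 and 196: 322
The subtree containing al is merged 3 times, so code length = 3.

3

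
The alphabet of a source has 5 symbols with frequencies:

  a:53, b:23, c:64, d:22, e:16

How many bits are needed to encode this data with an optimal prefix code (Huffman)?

391

Merge the two smallest weights repeatedly:
e(16) + d(22) → 38
b(23) + 38 → 61
a(53) + 61 → 114
c(64) + 114 → 178
The encoded length is the sum of every internal node's weight: 38 + 61 + 114 + 178 = 391 bits.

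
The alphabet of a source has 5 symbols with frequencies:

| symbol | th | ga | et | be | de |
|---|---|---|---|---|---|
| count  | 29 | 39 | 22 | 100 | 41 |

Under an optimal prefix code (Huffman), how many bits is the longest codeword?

Merge the two lowest-weight nodes at each step:
merge et(22) and th(29): 51
merge ga(39) and de(41): 80
merge 51 and 80: 131
merge be(100) and 131: 231
The first pair merged (et, th) ends up deepest, at depth 3.

3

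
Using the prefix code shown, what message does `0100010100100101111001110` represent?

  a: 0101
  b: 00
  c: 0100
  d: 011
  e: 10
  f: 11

cabeafede

Read left to right; each codeword is recognised as soon as it completes (prefix code):
  0100→c | 0101→a | 00→b | 10→e | 0101→a | 11→f | 10→e | 011→d | 10→e
Decoded message: cabeafede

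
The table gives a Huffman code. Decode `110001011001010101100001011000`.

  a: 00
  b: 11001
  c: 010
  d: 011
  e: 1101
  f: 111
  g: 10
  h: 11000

Read left to right; each codeword is recognised as soon as it completes (prefix code):
  11000→h | 10→g | 11001→b | 010→c | 10→g | 11000→h | 010→c | 11000→h
Decoded message: hgbcghch

hgbcghch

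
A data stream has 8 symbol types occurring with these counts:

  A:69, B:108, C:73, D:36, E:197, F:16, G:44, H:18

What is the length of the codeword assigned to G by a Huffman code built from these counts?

3

Build the tree from the bottom:
merge F(16) and H(18): 34
merge 34 and D(36): 70
merge G(44) and A(69): 113
merge 70 and C(73): 143
merge B(108) and 113: 221
merge 143 and E(197): 340
merge 221 and 340: 561
G sits 3 levels below the root, so its codeword is 3 bits.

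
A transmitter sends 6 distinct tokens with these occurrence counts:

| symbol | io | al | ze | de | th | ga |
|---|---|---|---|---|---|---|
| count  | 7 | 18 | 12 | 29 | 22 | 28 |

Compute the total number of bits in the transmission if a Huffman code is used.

288

Greedily combine the two least-frequent nodes:
merge io(7) and ze(12): 19
merge al(18) and 19: 37
merge th(22) and ga(28): 50
merge de(29) and 37: 66
merge 50 and 66: 116
Total encoded bits = sum of merged weights = 19 + 37 + 50 + 66 + 116 = 288.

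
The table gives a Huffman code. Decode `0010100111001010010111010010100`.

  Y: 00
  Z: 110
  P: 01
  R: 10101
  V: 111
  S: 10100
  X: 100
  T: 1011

Read left to right; each codeword is recognised as soon as it completes (prefix code):
  00→Y | 10100→S | 111→V | 00→Y | 10100→S | 1011→T | 10100→S | 10100→S
Decoded message: YSVYSTSS

YSVYSTSS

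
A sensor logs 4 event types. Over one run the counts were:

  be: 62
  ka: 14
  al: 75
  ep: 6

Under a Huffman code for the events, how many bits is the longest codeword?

Merge the two lowest-weight nodes at each step:
merge ep(6) and ka(14): 20
merge 20 and be(62): 82
merge al(75) and 82: 157
The rarest symbols sit at the bottom; the longest codeword is 3 bits.

3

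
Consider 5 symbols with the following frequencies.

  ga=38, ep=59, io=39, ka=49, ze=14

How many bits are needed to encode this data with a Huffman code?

450

Greedily combine the two least-frequent nodes:
merge ze(14) and ga(38): 52
merge io(39) and ka(49): 88
merge 52 and ep(59): 111
merge 88 and 111: 199
The encoded length is the sum of every internal node's weight: 52 + 88 + 111 + 199 = 450 bits.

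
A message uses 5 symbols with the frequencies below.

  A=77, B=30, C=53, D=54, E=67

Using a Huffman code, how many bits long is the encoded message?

645

Greedily combine the two least-frequent nodes:
merge B(30) and C(53): 83
merge D(54) and E(67): 121
merge A(77) and 83: 160
merge 121 and 160: 281
Total encoded bits = sum of merged weights = 83 + 121 + 160 + 281 = 645.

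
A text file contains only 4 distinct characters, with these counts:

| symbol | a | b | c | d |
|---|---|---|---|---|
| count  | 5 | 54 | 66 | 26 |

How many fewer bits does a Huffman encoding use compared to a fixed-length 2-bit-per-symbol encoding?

Fixed-length: 2 bits × 151 symbols = 302 bits.
Huffman merges:
a(5) + d(26) → 31
31 + b(54) → 85
c(66) + 85 → 151
Huffman total = 31 + 85 + 151 = 267 bits.
Saving = 302 − 267 = 35 bits.

35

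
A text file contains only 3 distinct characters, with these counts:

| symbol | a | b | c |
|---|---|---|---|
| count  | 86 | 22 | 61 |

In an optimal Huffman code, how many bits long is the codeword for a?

1

Repeatedly merge the two smallest:
merge b(22) and c(61): 83
merge 83 and a(86): 169
a is a child of the root — depth 1, so its codeword is a single bit.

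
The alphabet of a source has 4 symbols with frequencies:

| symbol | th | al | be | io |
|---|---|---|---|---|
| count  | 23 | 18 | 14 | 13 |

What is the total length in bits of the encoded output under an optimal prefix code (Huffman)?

136

Build the Huffman tree bottom-up:
combine io(13), be(14) → 27
combine al(18), th(23) → 41
combine 27, 41 → 68
Total encoded bits = sum of merged weights = 27 + 41 + 68 = 136.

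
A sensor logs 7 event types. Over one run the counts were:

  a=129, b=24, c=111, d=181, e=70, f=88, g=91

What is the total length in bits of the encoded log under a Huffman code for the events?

1866

Greedily combine the two least-frequent nodes:
combine b(24), e(70) → 94
combine f(88), g(91) → 179
combine 94, c(111) → 205
combine a(129), 179 → 308
combine d(181), 205 → 386
combine 308, 386 → 694
Each symbol's bit-cost is frequency × depth; summing gives 1866 bits (equivalently 94 + 179 + 205 + 308 + 386 + 694).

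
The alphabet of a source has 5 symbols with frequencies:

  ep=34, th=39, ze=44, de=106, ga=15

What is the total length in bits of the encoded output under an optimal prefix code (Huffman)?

Merge the two smallest weights repeatedly:
combine ga(15), ep(34) → 49
combine th(39), ze(44) → 83
combine 49, 83 → 132
combine de(106), 132 → 238
The encoded length is the sum of every internal node's weight: 49 + 83 + 132 + 238 = 502 bits.

502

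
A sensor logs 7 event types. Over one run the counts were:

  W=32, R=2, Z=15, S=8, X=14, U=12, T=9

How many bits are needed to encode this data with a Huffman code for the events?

Greedily combine the two least-frequent nodes:
merge R(2) and S(8): 10
merge T(9) and 10: 19
merge U(12) and X(14): 26
merge Z(15) and 19: 34
merge 26 and W(32): 58
merge 34 and 58: 92
The encoded length is the sum of every internal node's weight: 10 + 19 + 26 + 34 + 58 + 92 = 239 bits.

239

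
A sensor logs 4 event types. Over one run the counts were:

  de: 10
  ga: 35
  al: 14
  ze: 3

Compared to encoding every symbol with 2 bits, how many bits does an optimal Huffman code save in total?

22

Fixed-length: 2 bits × 62 symbols = 124 bits.
Huffman merges:
combine ze(3), de(10) → 13
combine 13, al(14) → 27
combine 27, ga(35) → 62
Huffman total = 13 + 27 + 62 = 102 bits.
Saving = 124 − 102 = 22 bits.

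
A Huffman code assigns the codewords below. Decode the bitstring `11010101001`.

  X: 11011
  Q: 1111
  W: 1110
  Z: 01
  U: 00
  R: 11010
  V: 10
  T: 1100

Read left to right; each codeword is recognised as soon as it completes (prefix code):
  11010→R | 10→V | 10→V | 01→Z
Decoded message: RVVZ

RVVZ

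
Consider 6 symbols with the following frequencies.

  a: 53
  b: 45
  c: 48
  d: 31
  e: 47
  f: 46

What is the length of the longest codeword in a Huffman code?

Merge the two lowest-weight nodes at each step:
combine d(31), b(45) → 76
combine f(46), e(47) → 93
combine c(48), a(53) → 101
combine 76, 93 → 169
combine 101, 169 → 270
Maximum depth reached is 3.

3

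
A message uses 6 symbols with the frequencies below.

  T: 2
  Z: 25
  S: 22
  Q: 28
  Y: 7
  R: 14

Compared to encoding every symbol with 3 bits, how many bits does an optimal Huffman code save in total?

Fixed-length: 3 bits × 98 symbols = 294 bits.
Huffman merges:
T(2) + Y(7) → 9
9 + R(14) → 23
S(22) + 23 → 45
Z(25) + Q(28) → 53
45 + 53 → 98
Huffman total = 9 + 23 + 45 + 53 + 98 = 228 bits.
Saving = 294 − 228 = 66 bits.

66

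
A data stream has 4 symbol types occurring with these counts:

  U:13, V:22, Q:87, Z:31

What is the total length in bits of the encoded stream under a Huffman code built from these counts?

Merge the two smallest weights repeatedly:
merge U(13) and V(22): 35
merge Z(31) and 35: 66
merge 66 and Q(87): 153
The encoded length is the sum of every internal node's weight: 35 + 66 + 153 = 254 bits.

254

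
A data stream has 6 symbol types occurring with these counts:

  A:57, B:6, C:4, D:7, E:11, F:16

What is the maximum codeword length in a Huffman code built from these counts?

Merge the two lowest-weight nodes at each step:
C(4) + B(6) → 10
D(7) + 10 → 17
E(11) + F(16) → 27
17 + 27 → 44
44 + A(57) → 101
The first pair merged (C, B) ends up deepest, at depth 4.

4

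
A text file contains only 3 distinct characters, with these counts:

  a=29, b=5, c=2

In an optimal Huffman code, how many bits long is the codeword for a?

1

Huffman merges, smallest pair first:
merge c(2) and b(5): 7
merge 7 and a(29): 36
a is a child of the root — depth 1, so its codeword is a single bit.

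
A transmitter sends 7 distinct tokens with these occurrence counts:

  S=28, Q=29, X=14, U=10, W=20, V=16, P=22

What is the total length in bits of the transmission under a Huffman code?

Build the Huffman tree bottom-up:
U(10) + X(14) → 24
V(16) + W(20) → 36
P(22) + 24 → 46
S(28) + Q(29) → 57
36 + 46 → 82
57 + 82 → 139
Total encoded bits = sum of merged weights = 24 + 36 + 46 + 57 + 82 + 139 = 384.

384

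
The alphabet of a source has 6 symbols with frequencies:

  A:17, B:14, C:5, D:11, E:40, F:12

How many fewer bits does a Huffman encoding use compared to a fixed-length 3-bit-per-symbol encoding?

64

Fixed-length: 3 bits × 99 symbols = 297 bits.
Huffman merges:
merge C(5) and D(11): 16
merge F(12) and B(14): 26
merge 16 and A(17): 33
merge 26 and 33: 59
merge E(40) and 59: 99
Huffman total = 16 + 26 + 33 + 59 + 99 = 233 bits.
Saving = 297 − 233 = 64 bits.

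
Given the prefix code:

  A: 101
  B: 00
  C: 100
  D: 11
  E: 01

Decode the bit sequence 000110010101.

BECAE

Read left to right; each codeword is recognised as soon as it completes (prefix code):
  00→B | 01→E | 100→C | 101→A | 01→E
Decoded message: BECAE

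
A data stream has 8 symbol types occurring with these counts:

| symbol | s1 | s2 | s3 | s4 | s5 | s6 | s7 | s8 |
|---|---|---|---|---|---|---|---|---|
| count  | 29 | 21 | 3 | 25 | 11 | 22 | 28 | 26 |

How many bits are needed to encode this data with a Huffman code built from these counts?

Merge the two smallest weights repeatedly:
merge s3(3) and s5(11): 14
merge 14 and s2(21): 35
merge s6(22) and s4(25): 47
merge s8(26) and s7(28): 54
merge s1(29) and 35: 64
merge 47 and 54: 101
merge 64 and 101: 165
The encoded length is the sum of every internal node's weight: 14 + 35 + 47 + 54 + 64 + 101 + 165 = 480 bits.

480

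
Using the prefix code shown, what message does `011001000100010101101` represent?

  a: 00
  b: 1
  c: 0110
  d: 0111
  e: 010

Read left to right; each codeword is recognised as soon as it completes (prefix code):
  0110→c | 010→e | 00→a | 1→b | 00→a | 010→e | 1→b | 0110→c | 1→b
Decoded message: ceabaebcb

ceabaebcb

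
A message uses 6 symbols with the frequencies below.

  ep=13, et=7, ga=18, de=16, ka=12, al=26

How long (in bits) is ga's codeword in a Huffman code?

Build the tree from the bottom:
combine et(7), ka(12) → 19
combine ep(13), de(16) → 29
combine ga(18), 19 → 37
combine al(26), 29 → 55
combine 37, 55 → 92
ga's leaf is at depth 2, giving a 2-bit codeword.

2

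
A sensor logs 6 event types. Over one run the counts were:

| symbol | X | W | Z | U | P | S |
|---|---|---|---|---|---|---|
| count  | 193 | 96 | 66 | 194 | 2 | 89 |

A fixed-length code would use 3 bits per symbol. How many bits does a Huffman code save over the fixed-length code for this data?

415

Fixed-length: 3 bits × 640 symbols = 1920 bits.
Huffman merges:
merge P(2) and Z(66): 68
merge 68 and S(89): 157
merge W(96) and 157: 253
merge X(193) and U(194): 387
merge 253 and 387: 640
Huffman total = 68 + 157 + 253 + 387 + 640 = 1505 bits.
Saving = 1920 − 1505 = 415 bits.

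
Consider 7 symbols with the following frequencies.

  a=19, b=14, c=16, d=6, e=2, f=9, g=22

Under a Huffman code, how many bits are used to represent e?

Huffman merges, smallest pair first:
merge e(2) and d(6): 8
merge 8 and f(9): 17
merge b(14) and c(16): 30
merge 17 and a(19): 36
merge g(22) and 30: 52
merge 36 and 52: 88
The subtree containing e is merged 4 times, so code length = 4.

4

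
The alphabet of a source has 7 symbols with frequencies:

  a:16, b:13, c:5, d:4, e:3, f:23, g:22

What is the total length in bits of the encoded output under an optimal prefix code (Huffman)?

Build the Huffman tree bottom-up:
e(3) + d(4) → 7
c(5) + 7 → 12
12 + b(13) → 25
a(16) + g(22) → 38
f(23) + 25 → 48
38 + 48 → 86
The encoded length is the sum of every internal node's weight: 7 + 12 + 25 + 38 + 48 + 86 = 216 bits.

216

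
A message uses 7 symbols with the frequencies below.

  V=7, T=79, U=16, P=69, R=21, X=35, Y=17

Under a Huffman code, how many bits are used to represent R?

Repeatedly merge the two smallest:
combine V(7), U(16) → 23
combine Y(17), R(21) → 38
combine 23, X(35) → 58
combine 38, 58 → 96
combine P(69), T(79) → 148
combine 96, 148 → 244
The subtree containing R is merged 3 times, so code length = 3.

3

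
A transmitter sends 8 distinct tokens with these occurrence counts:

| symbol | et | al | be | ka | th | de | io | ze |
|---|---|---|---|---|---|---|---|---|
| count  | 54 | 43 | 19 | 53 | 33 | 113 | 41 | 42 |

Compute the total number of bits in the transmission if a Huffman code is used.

1133

Merge the two smallest weights repeatedly:
combine be(19), th(33) → 52
combine io(41), ze(42) → 83
combine al(43), 52 → 95
combine ka(53), et(54) → 107
combine 83, 95 → 178
combine 107, de(113) → 220
combine 178, 220 → 398
Each symbol's bit-cost is frequency × depth; summing gives 1133 bits (equivalently 52 + 83 + 95 + 107 + 178 + 220 + 398).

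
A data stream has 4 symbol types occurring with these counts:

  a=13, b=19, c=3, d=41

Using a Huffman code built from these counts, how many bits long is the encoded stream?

Build the Huffman tree bottom-up:
c(3) + a(13) → 16
16 + b(19) → 35
35 + d(41) → 76
The encoded length is the sum of every internal node's weight: 16 + 35 + 76 = 127 bits.

127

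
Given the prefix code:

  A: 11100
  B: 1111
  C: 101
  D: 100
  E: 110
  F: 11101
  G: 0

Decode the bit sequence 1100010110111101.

EGGCCF

Read left to right; each codeword is recognised as soon as it completes (prefix code):
  110→E | 0→G | 0→G | 101→C | 101→C | 11101→F
Decoded message: EGGCCF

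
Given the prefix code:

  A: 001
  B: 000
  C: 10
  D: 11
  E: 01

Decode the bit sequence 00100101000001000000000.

AAEBABBB

Read left to right; each codeword is recognised as soon as it completes (prefix code):
  001→A | 001→A | 01→E | 000→B | 001→A | 000→B | 000→B | 000→B
Decoded message: AAEBABBB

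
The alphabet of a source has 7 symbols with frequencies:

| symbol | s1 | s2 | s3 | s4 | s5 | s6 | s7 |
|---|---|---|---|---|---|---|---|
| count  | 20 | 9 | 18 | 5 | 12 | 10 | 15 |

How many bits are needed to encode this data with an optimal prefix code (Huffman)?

243

Greedily combine the two least-frequent nodes:
combine s4(5), s2(9) → 14
combine s6(10), s5(12) → 22
combine 14, s7(15) → 29
combine s3(18), s1(20) → 38
combine 22, 29 → 51
combine 38, 51 → 89
Each symbol's bit-cost is frequency × depth; summing gives 243 bits (equivalently 14 + 22 + 29 + 38 + 51 + 89).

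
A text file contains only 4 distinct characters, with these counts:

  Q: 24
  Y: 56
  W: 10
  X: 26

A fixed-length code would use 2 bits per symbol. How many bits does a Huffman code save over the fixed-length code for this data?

22

Fixed-length: 2 bits × 116 symbols = 232 bits.
Huffman merges:
combine W(10), Q(24) → 34
combine X(26), 34 → 60
combine Y(56), 60 → 116
Huffman total = 34 + 60 + 116 = 210 bits.
Saving = 232 − 210 = 22 bits.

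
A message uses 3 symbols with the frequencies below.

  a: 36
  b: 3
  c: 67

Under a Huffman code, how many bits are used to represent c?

Build the tree from the bottom:
b(3) + a(36) → 39
39 + c(67) → 106
c is a child of the root — depth 1, so its codeword is a single bit.

1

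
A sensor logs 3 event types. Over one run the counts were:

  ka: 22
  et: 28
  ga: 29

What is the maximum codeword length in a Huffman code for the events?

2

Merge the two lowest-weight nodes at each step:
merge ka(22) and et(28): 50
merge ga(29) and 50: 79
Maximum depth reached is 2.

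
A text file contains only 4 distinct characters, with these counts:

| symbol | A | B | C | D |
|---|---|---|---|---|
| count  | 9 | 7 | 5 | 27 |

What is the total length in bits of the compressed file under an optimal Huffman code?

81

Greedily combine the two least-frequent nodes:
merge C(5) and B(7): 12
merge A(9) and 12: 21
merge 21 and D(27): 48
Each symbol's bit-cost is frequency × depth; summing gives 81 bits (equivalently 12 + 21 + 48).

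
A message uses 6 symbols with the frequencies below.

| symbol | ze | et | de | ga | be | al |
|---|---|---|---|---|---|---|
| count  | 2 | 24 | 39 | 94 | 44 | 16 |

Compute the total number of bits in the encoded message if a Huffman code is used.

485

Greedily combine the two least-frequent nodes:
combine ze(2), al(16) → 18
combine 18, et(24) → 42
combine de(39), 42 → 81
combine be(44), 81 → 125
combine ga(94), 125 → 219
Total encoded bits = sum of merged weights = 18 + 42 + 81 + 125 + 219 = 485.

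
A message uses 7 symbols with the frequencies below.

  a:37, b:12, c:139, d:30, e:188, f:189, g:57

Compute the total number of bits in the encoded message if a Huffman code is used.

1561

Build the Huffman tree bottom-up:
merge b(12) and d(30): 42
merge a(37) and 42: 79
merge g(57) and 79: 136
merge 136 and c(139): 275
merge e(188) and f(189): 377
merge 275 and 377: 652
Each symbol's bit-cost is frequency × depth; summing gives 1561 bits (equivalently 42 + 79 + 136 + 275 + 377 + 652).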